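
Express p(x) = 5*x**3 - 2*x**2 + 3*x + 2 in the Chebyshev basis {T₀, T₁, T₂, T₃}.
T₀ + (27/4)T₁ - T₂ + (5/4)T₃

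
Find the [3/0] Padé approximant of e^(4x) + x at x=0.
32*x**3/3 + 8*x**2 + 5*x + 1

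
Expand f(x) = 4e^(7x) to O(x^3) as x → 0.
4 + 28*x + 98*x**2 + O(x**3)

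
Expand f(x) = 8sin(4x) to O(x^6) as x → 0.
32*x - 256*x**3/3 + 1024*x**5/15 + O(x**6)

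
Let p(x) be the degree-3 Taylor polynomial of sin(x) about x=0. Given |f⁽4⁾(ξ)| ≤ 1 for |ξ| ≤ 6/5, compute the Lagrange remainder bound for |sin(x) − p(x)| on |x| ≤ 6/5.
54/625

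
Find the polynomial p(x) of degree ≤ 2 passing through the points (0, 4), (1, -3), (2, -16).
-3*x**2 - 4*x + 4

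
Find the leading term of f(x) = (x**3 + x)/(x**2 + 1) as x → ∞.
x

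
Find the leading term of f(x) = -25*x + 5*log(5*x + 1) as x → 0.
-125*x**2/2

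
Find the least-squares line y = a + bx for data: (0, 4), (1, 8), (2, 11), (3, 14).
a = 43/10, b = 33/10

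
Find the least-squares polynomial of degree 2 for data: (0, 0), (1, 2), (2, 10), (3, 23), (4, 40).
-1/5 + (1/10)x + (5/2)x²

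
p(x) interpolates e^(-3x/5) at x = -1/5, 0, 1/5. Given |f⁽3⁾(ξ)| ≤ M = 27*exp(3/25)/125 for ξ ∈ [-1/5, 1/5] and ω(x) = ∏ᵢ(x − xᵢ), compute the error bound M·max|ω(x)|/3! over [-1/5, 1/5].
sqrt(3)*exp(3/25)/15625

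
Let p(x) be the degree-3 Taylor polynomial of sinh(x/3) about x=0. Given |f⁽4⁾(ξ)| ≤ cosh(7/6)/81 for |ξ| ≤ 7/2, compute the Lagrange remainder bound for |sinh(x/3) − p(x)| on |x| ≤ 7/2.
2401*cosh(7/6)/31104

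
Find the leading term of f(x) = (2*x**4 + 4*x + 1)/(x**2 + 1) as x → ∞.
2*x**2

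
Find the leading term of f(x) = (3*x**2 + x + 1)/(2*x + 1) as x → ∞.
3*x/2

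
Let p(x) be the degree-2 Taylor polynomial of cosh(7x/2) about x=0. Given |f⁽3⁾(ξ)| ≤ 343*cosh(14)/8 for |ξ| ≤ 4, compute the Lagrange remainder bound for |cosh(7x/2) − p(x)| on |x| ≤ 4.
1372*cosh(14)/3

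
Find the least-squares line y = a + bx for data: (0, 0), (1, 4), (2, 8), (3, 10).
a = 2/5, b = 17/5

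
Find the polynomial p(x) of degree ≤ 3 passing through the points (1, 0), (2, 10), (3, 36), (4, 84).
x**3 + 2*x**2 - 3*x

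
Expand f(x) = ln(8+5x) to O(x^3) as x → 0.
log(8) + 5*x/8 - 25*x**2/128 + O(x**3)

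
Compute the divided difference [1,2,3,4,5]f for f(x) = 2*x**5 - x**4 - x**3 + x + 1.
29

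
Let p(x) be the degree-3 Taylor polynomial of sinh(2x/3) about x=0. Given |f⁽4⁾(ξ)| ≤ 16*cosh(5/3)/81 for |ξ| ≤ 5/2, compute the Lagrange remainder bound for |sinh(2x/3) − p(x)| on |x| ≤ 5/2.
625*cosh(5/3)/1944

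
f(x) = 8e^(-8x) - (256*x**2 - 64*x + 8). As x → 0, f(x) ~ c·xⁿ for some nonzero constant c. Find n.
3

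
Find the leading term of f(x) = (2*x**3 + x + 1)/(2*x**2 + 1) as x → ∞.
x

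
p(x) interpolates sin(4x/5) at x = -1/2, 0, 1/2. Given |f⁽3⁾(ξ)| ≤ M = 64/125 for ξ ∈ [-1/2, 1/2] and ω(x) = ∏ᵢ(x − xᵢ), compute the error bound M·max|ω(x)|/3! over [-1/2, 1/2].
8*sqrt(3)/3375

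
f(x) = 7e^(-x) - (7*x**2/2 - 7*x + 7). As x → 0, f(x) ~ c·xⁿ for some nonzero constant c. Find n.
3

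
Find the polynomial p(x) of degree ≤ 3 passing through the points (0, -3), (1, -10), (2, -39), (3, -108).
-3*x**3 - 2*x**2 - 2*x - 3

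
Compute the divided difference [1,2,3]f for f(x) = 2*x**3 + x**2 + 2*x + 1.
13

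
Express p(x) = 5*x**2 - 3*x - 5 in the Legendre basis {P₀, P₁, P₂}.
(-10/3)P₀ + (-3)P₁ + (10/3)P₂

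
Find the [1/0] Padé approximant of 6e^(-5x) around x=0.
6 - 30*x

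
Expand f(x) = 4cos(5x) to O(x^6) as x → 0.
4 - 50*x**2 + 625*x**4/6 + O(x**6)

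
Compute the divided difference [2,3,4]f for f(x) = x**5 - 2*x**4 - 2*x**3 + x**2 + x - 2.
158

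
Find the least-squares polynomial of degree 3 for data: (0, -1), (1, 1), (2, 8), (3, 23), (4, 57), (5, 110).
-61/63 + (47/27)x + (-169/252)x² + (103/108)x³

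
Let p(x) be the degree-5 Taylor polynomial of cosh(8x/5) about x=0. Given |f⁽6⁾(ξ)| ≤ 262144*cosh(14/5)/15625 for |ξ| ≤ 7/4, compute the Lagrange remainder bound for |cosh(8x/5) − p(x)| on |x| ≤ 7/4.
470596*cosh(14/5)/703125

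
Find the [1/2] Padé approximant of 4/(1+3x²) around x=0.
4/(3*x**2 + 1)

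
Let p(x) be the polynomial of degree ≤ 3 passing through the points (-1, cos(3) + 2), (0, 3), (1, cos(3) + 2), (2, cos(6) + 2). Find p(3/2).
cos(3) + 5*cos(6)/16 + 27/16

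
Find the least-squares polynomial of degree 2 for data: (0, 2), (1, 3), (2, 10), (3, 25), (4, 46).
72/35 + (-19/7)x + (24/7)x²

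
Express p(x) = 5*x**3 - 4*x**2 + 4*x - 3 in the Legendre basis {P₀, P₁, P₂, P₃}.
(-13/3)P₀ + (7)P₁ + (-8/3)P₂ + (2)P₃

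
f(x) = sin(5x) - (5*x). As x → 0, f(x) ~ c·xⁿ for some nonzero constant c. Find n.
3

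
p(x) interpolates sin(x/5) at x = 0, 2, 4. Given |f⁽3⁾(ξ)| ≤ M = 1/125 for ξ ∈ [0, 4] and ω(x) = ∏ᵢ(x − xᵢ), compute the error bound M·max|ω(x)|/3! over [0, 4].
8*sqrt(3)/3375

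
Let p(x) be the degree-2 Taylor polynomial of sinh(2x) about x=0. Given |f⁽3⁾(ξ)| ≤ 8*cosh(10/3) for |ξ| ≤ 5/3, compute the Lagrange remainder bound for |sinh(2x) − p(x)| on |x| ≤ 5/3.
500*cosh(10/3)/81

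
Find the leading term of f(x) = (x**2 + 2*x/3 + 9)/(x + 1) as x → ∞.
x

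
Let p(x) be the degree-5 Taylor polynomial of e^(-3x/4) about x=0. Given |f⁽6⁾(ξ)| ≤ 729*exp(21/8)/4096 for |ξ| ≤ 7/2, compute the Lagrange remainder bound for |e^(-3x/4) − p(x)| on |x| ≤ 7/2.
9529569*exp(21/8)/20971520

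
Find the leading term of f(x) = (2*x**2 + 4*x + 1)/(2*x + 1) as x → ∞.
x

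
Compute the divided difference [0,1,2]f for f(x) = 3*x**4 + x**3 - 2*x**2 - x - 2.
22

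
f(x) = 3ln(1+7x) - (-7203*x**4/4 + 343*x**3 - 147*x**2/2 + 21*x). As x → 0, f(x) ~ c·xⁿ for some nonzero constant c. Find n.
5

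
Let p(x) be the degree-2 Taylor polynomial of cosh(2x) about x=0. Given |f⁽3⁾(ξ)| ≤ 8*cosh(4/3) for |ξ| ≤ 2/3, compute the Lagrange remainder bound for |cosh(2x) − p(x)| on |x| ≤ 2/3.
32*cosh(4/3)/81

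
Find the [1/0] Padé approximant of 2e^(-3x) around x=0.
2 - 6*x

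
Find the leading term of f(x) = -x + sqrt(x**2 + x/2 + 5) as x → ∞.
1/4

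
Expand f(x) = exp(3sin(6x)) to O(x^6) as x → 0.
1 + 18*x + 162*x**2 + 864*x**3 + 2430*x**4 - 7776*x**5/5 + O(x**6)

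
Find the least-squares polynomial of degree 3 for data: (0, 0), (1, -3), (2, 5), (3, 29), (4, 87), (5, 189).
-11/42 + (-391/252)x + (-95/42)x² + (73/36)x³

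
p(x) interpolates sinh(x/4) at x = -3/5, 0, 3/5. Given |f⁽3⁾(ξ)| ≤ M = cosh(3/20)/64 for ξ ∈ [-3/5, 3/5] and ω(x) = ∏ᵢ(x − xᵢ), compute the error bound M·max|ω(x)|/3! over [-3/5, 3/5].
sqrt(3)*cosh(3/20)/8000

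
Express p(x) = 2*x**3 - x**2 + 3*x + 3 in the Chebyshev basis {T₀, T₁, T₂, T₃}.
(5/2)T₀ + (9/2)T₁ + (-1/2)T₂ + (1/2)T₃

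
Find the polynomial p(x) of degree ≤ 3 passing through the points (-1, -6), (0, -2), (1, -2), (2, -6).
-2*x**2 + 2*x - 2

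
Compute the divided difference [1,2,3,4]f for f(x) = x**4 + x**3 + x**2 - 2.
11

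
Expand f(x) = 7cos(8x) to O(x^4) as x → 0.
7 - 224*x**2 + O(x**4)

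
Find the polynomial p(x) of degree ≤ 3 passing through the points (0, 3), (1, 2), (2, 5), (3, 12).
2*x**2 - 3*x + 3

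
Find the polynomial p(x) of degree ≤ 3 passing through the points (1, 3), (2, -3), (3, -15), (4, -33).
-3*x**2 + 3*x + 3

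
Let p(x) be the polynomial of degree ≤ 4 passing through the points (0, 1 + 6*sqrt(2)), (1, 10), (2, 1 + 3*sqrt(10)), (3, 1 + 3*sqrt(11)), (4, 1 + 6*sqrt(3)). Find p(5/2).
-13/32 - 15*sqrt(3)/64 + 9*sqrt(2)/64 + 45*sqrt(11)/32 + 135*sqrt(10)/64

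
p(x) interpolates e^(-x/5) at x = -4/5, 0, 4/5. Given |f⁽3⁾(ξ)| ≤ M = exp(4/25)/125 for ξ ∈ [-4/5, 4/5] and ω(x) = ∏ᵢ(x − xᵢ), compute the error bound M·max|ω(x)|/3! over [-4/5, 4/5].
64*sqrt(3)*exp(4/25)/421875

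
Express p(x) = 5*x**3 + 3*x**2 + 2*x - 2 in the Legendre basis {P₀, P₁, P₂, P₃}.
-P₀ + (5)P₁ + (2)P₂ + (2)P₃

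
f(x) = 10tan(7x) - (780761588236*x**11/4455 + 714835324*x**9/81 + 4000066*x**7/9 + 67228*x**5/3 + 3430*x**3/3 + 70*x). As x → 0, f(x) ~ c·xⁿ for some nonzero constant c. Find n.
13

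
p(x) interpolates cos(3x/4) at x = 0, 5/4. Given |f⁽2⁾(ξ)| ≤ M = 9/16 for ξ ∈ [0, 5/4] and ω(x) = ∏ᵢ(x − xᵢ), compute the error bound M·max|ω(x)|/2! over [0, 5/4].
225/2048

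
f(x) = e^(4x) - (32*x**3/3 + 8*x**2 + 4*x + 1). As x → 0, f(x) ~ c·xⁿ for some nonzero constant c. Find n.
4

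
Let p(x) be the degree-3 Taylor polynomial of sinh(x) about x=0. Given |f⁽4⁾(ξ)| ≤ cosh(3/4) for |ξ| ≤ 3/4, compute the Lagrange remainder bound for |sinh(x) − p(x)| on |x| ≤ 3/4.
27*cosh(3/4)/2048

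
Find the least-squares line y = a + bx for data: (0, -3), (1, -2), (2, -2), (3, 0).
a = -31/10, b = 9/10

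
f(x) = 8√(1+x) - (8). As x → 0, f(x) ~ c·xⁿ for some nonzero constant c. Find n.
1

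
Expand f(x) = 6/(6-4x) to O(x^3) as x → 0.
1 + 2*x/3 + 4*x**2/9 + O(x**3)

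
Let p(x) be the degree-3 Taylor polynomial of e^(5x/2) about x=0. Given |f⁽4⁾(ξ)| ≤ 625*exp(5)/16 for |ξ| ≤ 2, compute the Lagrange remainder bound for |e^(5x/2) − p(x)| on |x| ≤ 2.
625*exp(5)/24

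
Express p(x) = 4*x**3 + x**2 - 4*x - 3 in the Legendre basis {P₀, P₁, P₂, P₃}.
(-8/3)P₀ + (-8/5)P₁ + (2/3)P₂ + (8/5)P₃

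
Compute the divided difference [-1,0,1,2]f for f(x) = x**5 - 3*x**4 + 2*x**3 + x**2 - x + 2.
1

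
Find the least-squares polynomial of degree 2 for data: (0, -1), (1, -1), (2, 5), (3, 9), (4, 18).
-46/35 + (8/35)x + (8/7)x²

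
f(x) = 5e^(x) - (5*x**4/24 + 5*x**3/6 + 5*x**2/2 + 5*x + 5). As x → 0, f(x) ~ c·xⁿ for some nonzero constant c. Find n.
5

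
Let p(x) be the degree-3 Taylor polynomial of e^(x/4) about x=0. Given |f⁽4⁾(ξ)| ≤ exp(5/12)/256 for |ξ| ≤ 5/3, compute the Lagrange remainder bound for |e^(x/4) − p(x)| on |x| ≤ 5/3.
625*exp(5/12)/497664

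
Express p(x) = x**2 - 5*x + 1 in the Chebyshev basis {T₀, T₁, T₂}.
(3/2)T₀ + (-5)T₁ + (1/2)T₂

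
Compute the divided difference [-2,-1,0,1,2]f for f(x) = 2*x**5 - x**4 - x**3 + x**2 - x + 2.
-1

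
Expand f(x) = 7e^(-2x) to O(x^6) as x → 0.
7 - 14*x + 14*x**2 - 28*x**3/3 + 14*x**4/3 - 28*x**5/15 + O(x**6)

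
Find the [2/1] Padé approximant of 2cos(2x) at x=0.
2 - 4*x**2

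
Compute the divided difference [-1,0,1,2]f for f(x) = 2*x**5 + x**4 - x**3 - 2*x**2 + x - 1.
11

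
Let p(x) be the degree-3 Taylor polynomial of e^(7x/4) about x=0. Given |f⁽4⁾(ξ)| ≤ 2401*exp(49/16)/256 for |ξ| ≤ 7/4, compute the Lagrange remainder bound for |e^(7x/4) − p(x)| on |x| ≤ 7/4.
5764801*exp(49/16)/1572864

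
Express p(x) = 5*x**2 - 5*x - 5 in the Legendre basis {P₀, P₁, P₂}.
(-10/3)P₀ + (-5)P₁ + (10/3)P₂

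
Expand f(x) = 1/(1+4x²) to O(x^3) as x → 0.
1 - 4*x**2 + O(x**3)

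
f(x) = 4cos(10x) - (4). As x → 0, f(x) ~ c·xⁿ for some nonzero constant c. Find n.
2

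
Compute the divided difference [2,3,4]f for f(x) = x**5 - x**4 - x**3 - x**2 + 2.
220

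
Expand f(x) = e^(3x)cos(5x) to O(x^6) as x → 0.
1 + 3*x - 8*x**2 - 33*x**3 - 161*x**4/6 + 239*x**5/10 + O(x**6)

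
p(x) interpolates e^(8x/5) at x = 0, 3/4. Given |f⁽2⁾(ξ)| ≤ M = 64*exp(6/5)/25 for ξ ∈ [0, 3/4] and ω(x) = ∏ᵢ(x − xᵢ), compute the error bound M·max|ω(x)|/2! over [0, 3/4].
9*exp(6/5)/50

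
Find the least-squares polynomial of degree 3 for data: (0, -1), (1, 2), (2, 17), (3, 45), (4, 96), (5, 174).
-7/6 + (211/252)x + (83/42)x² + (35/36)x³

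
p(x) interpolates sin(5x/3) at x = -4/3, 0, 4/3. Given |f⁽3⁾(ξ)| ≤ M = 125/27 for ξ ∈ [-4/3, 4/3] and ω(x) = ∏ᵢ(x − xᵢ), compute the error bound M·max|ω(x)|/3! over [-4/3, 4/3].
8000*sqrt(3)/19683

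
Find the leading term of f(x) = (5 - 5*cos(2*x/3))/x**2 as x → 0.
10/9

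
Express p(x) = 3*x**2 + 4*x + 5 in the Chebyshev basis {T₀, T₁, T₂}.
(13/2)T₀ + (4)T₁ + (3/2)T₂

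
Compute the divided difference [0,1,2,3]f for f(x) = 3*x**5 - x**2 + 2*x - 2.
75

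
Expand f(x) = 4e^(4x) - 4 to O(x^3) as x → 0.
16*x + 32*x**2 + O(x**3)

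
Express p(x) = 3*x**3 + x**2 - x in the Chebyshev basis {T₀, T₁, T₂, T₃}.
(1/2)T₀ + (5/4)T₁ + (1/2)T₂ + (3/4)T₃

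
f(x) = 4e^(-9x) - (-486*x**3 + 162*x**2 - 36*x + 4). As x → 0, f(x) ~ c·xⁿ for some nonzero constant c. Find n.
4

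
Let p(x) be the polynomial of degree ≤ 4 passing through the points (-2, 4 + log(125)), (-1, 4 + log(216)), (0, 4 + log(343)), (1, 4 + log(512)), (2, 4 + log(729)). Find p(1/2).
4 + log(392*2**(3/4)*3**(19/64)*5**(9/128)*7**(7/64)/3)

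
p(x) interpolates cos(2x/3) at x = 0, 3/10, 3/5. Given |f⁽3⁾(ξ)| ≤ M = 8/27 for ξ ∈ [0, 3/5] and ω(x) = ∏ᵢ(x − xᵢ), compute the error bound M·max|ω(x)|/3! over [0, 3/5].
sqrt(3)/3375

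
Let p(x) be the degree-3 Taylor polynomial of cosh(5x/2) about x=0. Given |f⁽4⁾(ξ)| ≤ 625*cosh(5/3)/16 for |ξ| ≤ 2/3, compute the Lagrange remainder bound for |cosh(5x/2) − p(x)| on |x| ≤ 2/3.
625*cosh(5/3)/1944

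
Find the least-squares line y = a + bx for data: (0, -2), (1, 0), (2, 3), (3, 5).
a = -21/10, b = 12/5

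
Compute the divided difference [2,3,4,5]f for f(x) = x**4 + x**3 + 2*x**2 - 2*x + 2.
15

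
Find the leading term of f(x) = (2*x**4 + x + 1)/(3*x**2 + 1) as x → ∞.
2*x**2/3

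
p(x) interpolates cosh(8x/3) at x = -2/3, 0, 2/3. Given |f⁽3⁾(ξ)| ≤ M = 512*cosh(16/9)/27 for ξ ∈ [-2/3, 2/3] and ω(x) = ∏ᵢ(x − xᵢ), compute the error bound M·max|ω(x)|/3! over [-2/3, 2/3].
4096*sqrt(3)*cosh(16/9)/19683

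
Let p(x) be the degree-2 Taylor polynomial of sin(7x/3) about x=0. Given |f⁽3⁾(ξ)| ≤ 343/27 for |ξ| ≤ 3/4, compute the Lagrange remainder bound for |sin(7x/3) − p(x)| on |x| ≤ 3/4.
343/384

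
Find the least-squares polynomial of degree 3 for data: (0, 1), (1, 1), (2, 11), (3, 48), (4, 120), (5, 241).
7/6 + (-715/252)x + (1/42)x² + (73/36)x³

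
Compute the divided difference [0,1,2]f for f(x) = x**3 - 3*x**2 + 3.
0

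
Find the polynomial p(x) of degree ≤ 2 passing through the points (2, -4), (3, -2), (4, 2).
x**2 - 3*x - 2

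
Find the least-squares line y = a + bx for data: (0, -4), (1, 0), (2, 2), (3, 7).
a = -4, b = 7/2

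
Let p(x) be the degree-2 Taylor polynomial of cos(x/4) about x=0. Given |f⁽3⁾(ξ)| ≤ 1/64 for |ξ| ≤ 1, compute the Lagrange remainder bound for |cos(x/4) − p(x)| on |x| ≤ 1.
1/384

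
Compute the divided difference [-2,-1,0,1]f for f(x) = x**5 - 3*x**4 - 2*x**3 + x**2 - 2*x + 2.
9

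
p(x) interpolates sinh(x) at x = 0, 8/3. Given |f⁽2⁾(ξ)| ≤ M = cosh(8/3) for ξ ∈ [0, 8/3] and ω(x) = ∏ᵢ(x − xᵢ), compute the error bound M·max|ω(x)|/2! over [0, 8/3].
8*cosh(8/3)/9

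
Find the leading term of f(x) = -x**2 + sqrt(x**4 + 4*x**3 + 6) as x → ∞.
2*x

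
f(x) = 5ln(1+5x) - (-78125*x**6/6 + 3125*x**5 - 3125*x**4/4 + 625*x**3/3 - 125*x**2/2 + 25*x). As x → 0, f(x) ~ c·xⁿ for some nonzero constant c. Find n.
7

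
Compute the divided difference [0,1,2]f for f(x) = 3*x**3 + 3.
9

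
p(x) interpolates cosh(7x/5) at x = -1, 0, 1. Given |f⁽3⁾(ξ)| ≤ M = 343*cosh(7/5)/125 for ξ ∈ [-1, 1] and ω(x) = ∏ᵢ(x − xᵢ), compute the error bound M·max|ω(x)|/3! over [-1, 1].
343*sqrt(3)*cosh(7/5)/3375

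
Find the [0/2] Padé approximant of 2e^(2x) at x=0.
2/(2*x**2 - 2*x + 1)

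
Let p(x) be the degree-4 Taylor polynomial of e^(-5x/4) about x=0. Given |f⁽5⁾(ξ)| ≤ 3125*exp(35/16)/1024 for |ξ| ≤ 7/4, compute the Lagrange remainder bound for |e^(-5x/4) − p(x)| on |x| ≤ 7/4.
10504375*exp(35/16)/25165824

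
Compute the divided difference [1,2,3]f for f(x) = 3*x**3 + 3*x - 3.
18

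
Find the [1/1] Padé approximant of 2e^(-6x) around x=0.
(2 - 6*x)/(3*x + 1)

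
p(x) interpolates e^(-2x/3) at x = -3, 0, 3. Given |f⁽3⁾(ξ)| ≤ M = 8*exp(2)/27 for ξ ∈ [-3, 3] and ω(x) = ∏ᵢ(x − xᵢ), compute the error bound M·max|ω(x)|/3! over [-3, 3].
8*sqrt(3)*exp(2)/27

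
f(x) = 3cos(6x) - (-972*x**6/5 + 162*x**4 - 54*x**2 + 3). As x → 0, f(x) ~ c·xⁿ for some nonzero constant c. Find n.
8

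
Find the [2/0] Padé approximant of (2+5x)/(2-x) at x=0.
3*x**2/2 + 3*x + 1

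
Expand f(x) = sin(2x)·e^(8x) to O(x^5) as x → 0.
2*x + 16*x**2 + 188*x**3/3 + 160*x**4 + O(x**5)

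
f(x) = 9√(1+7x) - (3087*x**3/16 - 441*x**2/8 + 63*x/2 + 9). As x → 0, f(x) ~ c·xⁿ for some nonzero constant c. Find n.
4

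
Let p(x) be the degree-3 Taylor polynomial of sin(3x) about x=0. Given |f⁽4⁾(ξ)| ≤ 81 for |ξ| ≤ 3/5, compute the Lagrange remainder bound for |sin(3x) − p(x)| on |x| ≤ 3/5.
2187/5000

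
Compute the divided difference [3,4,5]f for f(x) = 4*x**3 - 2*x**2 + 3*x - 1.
46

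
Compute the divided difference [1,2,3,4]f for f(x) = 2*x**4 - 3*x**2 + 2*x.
20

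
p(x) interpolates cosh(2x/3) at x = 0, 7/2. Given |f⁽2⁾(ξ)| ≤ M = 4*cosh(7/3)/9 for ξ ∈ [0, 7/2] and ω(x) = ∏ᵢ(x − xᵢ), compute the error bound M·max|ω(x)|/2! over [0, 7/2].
49*cosh(7/3)/72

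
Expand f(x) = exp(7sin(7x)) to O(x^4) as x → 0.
1 + 49*x + 2401*x**2/2 + 19208*x**3 + O(x**4)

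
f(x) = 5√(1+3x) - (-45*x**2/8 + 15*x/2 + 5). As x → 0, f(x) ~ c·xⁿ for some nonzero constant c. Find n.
3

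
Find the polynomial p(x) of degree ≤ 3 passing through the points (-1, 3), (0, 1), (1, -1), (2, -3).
1 - 2*x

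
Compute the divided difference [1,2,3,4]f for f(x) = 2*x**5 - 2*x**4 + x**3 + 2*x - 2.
111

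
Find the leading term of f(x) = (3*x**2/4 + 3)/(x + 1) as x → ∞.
3*x/4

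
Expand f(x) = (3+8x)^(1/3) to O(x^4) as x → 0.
3**(1/3) + 8*3**(1/3)*x/9 - 64*3**(1/3)*x**2/81 + 2560*3**(1/3)*x**3/2187 + O(x**4)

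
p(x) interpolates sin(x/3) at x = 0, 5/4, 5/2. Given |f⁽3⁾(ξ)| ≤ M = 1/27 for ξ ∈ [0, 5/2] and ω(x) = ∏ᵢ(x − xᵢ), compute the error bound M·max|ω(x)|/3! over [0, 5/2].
125*sqrt(3)/46656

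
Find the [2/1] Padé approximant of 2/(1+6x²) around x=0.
2 - 12*x**2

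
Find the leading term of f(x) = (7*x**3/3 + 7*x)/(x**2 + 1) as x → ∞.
7*x/3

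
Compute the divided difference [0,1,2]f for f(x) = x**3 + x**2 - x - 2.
4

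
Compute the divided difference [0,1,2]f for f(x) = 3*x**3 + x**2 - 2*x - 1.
10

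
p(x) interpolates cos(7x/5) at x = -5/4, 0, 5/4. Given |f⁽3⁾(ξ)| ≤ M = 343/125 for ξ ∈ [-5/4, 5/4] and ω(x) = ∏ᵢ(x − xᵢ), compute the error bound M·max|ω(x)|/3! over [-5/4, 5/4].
343*sqrt(3)/1728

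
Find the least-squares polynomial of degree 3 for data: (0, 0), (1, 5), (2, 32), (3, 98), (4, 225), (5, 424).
19/126 + (-697/756)x + (635/252)x² + (79/27)x³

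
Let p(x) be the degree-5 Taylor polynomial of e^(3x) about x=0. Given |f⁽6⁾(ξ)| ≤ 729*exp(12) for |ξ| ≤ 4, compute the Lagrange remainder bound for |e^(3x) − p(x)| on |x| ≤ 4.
20736*exp(12)/5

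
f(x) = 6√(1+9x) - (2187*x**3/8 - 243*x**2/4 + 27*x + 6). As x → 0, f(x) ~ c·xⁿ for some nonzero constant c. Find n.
4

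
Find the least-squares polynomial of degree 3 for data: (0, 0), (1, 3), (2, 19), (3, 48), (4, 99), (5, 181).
-5/14 + (167/84)x + (10/7)x² + (13/12)x³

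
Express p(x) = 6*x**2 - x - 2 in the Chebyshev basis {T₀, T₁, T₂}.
T₀ - T₁ + (3)T₂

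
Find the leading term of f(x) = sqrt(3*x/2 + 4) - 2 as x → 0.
3*x/8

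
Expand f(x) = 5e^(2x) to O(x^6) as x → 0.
5 + 10*x + 10*x**2 + 20*x**3/3 + 10*x**4/3 + 4*x**5/3 + O(x**6)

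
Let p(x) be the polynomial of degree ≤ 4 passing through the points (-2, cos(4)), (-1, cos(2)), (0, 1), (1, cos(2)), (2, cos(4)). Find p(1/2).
5*cos(2)/16 - cos(4)/64 + 45/64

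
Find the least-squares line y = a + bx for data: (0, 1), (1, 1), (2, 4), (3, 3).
a = 9/10, b = 9/10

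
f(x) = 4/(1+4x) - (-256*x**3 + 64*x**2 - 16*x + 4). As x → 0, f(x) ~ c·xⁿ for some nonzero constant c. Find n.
4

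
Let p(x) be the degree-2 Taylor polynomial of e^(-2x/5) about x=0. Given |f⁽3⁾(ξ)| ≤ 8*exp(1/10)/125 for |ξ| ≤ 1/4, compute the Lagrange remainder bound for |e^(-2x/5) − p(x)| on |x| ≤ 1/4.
exp(1/10)/6000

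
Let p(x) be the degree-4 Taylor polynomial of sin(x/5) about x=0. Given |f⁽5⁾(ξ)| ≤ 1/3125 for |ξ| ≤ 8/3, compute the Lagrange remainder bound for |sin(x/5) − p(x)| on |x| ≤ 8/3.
4096/11390625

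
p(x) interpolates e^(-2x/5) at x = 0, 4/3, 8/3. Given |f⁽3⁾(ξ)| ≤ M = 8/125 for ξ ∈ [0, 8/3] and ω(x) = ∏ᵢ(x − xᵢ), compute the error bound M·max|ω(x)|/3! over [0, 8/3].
512*sqrt(3)/91125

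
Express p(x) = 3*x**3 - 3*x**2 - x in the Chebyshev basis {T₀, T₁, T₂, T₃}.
(-3/2)T₀ + (5/4)T₁ + (-3/2)T₂ + (3/4)T₃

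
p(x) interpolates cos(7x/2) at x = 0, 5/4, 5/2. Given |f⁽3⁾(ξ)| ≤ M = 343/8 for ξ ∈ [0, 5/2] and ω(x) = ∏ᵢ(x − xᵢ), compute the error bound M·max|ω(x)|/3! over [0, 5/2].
42875*sqrt(3)/13824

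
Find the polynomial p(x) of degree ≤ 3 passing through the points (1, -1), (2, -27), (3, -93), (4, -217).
-3*x**3 - 2*x**2 + x + 3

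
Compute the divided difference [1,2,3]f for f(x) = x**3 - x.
6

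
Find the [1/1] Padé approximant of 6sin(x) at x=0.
6*x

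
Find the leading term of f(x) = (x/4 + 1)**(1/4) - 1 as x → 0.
x/16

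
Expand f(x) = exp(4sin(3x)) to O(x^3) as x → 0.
1 + 12*x + 72*x**2 + O(x**3)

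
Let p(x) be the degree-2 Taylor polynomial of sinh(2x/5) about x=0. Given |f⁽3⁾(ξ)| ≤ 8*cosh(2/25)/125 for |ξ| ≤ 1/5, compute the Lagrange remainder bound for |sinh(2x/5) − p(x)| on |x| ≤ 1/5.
4*cosh(2/25)/46875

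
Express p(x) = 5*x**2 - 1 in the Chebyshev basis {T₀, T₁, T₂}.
(3/2)T₀ + (5/2)T₂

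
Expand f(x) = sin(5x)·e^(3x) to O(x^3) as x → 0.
5*x + 15*x**2 + O(x**3)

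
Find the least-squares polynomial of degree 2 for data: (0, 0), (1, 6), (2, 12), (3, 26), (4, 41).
11/35 + (97/35)x + (13/7)x²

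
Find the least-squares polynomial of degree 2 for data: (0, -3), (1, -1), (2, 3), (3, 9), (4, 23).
-87/35 + (-43/35)x + (13/7)x²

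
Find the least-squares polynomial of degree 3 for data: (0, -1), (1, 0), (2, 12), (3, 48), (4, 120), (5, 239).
-13/14 + (-31/28)x + (-5/28)x² + (2)x³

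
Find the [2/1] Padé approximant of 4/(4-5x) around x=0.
1/(1 - 5*x/4)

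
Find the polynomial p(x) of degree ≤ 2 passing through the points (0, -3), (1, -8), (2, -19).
-3*x**2 - 2*x - 3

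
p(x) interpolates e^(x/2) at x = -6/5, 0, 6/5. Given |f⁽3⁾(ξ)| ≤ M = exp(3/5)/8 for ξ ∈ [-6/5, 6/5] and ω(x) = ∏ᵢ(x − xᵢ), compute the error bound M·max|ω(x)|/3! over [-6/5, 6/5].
sqrt(3)*exp(3/5)/125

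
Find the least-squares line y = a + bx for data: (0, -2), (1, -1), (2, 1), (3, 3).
a = -23/10, b = 17/10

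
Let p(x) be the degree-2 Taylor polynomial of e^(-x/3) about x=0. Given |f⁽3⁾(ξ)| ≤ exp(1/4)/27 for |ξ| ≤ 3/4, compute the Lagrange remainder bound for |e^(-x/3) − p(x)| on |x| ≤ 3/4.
exp(1/4)/384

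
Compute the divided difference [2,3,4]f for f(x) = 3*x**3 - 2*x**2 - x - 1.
25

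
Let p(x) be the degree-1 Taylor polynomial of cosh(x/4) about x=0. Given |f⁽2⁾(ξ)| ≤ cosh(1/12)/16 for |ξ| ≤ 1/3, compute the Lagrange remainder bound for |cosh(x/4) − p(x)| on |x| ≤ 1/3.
cosh(1/12)/288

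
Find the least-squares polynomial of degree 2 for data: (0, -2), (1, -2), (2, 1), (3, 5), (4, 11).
-15/7 + (-29/70)x + (13/14)x²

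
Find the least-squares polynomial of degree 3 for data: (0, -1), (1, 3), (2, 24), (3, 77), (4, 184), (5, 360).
-19/18 + (265/108)x + (-41/36)x² + (163/54)x³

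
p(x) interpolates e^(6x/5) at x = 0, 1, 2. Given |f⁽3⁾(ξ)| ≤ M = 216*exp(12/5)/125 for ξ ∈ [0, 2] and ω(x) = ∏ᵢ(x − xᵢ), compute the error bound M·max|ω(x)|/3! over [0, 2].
8*sqrt(3)*exp(12/5)/125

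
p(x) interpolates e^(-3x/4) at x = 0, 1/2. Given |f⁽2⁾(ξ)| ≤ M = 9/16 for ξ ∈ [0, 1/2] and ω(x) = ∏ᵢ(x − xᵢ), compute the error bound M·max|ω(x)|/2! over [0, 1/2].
9/512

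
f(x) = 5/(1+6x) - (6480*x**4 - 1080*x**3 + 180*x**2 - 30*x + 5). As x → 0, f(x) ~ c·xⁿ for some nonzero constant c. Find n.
5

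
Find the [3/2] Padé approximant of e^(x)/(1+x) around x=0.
(8*x**3/165 + 57*x**2/220 + 42*x/55 + 1)/(-53*x**2/220 + 42*x/55 + 1)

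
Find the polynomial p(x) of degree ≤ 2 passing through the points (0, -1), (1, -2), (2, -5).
-x**2 - 1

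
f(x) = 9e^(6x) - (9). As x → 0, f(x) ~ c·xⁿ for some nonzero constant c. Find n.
1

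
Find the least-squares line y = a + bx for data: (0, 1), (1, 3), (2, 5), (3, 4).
a = 8/5, b = 11/10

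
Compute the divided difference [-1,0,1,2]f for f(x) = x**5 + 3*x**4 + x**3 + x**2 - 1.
12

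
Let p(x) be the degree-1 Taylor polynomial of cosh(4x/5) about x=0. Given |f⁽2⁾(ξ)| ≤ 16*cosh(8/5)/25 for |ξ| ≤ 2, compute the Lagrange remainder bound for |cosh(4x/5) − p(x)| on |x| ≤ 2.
32*cosh(8/5)/25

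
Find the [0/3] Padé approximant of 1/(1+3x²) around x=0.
1/(3*x**2 + 1)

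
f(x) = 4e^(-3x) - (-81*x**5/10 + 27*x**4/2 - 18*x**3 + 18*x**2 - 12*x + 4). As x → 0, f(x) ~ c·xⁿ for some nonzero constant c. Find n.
6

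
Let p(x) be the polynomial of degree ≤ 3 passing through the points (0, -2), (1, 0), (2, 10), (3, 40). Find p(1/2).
-5/4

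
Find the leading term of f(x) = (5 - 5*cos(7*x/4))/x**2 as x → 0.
245/32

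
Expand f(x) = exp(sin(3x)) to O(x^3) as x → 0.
1 + 3*x + 9*x**2/2 + O(x**3)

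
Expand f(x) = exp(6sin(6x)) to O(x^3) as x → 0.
1 + 36*x + 648*x**2 + O(x**3)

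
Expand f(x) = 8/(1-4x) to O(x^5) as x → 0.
8 + 32*x + 128*x**2 + 512*x**3 + 2048*x**4 + O(x**5)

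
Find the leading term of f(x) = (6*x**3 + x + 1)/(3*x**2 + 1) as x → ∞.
2*x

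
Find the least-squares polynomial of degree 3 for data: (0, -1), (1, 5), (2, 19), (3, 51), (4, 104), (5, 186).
-37/42 + (685/252)x + (139/84)x² + (19/18)x³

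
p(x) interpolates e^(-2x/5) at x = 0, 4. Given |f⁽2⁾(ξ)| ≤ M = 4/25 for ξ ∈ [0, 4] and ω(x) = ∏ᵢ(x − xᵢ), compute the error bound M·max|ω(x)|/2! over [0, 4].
8/25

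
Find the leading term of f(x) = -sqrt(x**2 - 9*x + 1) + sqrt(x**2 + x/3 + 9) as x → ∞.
14/3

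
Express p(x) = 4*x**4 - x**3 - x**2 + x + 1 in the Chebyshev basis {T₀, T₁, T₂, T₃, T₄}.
(2)T₀ + (1/4)T₁ + (3/2)T₂ + (-1/4)T₃ + (1/2)T₄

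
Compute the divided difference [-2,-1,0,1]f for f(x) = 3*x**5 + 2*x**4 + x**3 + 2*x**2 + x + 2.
12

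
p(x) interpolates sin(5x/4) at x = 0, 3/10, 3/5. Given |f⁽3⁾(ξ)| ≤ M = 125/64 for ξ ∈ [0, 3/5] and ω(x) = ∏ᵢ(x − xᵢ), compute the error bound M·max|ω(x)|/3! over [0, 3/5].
sqrt(3)/512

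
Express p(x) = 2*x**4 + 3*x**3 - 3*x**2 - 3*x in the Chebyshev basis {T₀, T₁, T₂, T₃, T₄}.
(-3/4)T₀ + (-3/4)T₁ + (-1/2)T₂ + (3/4)T₃ + (1/4)T₄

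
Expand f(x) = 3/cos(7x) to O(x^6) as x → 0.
3 + 147*x**2/2 + 12005*x**4/8 + O(x**6)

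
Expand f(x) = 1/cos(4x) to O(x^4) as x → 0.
1 + 8*x**2 + O(x**4)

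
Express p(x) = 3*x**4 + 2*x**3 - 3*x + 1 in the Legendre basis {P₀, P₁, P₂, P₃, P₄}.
(8/5)P₀ + (-9/5)P₁ + (12/7)P₂ + (4/5)P₃ + (24/35)P₄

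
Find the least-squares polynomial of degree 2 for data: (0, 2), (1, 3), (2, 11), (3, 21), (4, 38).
13/7 + (-5/7)x + (17/7)x²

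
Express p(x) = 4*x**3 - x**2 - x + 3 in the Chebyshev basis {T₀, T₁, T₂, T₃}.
(5/2)T₀ + (2)T₁ + (-1/2)T₂ + T₃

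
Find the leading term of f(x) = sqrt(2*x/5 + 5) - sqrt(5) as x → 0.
sqrt(5)*x/25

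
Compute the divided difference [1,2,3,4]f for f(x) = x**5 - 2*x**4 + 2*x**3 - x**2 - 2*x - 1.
47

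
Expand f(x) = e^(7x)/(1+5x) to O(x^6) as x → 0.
1 + 2*x + 29*x**2/2 - 46*x**3/3 + 4241*x**4/24 - 44609*x**5/60 + O(x**6)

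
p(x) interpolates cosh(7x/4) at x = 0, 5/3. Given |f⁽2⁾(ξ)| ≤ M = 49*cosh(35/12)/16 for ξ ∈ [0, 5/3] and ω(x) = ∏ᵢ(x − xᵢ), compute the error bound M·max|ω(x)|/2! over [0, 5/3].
1225*cosh(35/12)/1152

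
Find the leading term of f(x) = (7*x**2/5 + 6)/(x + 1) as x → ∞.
7*x/5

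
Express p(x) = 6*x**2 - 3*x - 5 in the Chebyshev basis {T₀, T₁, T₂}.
(-2)T₀ + (-3)T₁ + (3)T₂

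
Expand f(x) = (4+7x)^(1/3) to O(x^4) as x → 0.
2**(2/3) + 7*2**(2/3)*x/12 - 49*2**(2/3)*x**2/144 + 1715*2**(2/3)*x**3/5184 + O(x**4)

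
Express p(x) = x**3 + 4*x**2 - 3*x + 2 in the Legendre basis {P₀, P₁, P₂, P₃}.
(10/3)P₀ + (-12/5)P₁ + (8/3)P₂ + (2/5)P₃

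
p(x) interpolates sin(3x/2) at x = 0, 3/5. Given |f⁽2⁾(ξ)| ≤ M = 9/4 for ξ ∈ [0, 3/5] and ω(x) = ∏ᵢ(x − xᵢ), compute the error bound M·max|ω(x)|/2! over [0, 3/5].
81/800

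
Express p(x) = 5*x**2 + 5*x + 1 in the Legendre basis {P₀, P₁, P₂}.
(8/3)P₀ + (5)P₁ + (10/3)P₂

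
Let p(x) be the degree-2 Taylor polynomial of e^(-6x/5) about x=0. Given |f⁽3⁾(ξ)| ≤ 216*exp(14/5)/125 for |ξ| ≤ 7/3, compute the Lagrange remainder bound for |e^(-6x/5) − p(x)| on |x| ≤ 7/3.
1372*exp(14/5)/375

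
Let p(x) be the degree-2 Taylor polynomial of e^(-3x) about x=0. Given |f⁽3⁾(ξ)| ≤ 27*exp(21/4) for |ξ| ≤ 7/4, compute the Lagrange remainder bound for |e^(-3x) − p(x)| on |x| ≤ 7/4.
3087*exp(21/4)/128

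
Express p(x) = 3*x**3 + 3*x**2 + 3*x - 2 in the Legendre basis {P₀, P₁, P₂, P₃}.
-P₀ + (24/5)P₁ + (2)P₂ + (6/5)P₃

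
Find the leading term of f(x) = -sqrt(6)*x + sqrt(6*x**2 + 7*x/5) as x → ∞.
7*sqrt(6)/60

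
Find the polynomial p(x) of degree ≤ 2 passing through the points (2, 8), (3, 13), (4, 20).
x**2 + 4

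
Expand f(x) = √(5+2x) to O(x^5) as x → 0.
sqrt(5) + sqrt(5)*x/5 - sqrt(5)*x**2/50 + sqrt(5)*x**3/250 - sqrt(5)*x**4/1000 + O(x**5)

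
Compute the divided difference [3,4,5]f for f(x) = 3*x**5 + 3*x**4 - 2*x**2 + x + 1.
2269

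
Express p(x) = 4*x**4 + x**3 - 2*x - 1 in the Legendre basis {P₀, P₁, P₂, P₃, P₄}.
(-1/5)P₀ + (-7/5)P₁ + (16/7)P₂ + (2/5)P₃ + (32/35)P₄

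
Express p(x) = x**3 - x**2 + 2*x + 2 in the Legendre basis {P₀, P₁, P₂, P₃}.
(5/3)P₀ + (13/5)P₁ + (-2/3)P₂ + (2/5)P₃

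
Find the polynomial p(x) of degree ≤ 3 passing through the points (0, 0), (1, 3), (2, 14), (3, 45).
2*x**3 - 2*x**2 + 3*x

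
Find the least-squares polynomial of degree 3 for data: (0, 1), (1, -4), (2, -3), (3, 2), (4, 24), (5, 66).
13/18 + (-2137/756)x + (-118/63)x² + (109/108)x³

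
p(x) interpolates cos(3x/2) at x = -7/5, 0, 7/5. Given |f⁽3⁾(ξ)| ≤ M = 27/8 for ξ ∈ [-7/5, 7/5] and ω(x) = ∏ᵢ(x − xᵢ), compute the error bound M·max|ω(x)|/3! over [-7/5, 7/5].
343*sqrt(3)/1000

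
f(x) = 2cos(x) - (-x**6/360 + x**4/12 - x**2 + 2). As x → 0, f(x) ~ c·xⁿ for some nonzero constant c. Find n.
8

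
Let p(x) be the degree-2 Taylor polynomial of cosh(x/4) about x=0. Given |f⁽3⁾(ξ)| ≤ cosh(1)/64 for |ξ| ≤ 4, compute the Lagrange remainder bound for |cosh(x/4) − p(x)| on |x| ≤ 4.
cosh(1)/6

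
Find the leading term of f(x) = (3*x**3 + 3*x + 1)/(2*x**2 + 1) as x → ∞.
3*x/2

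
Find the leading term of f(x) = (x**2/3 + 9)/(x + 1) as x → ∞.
x/3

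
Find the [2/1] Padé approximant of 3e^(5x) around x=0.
(25*x**2/2 + 10*x + 3)/(1 - 5*x/3)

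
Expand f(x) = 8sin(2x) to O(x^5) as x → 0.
16*x - 32*x**3/3 + O(x**5)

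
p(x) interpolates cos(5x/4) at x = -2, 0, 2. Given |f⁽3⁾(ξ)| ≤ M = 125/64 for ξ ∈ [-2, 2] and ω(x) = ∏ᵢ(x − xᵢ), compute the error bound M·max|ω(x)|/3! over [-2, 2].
125*sqrt(3)/216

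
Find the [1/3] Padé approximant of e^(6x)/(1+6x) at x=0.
(9*x/4 + 1)/(63*x**3/2 - 18*x**2 + 9*x/4 + 1)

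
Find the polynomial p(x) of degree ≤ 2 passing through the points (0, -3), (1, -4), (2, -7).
-x**2 - 3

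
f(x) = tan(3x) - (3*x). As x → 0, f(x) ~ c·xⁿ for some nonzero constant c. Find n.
3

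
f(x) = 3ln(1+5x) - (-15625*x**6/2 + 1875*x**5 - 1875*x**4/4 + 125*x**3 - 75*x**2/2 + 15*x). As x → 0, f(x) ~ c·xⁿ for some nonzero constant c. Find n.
7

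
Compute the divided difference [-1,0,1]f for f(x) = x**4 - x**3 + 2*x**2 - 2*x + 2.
3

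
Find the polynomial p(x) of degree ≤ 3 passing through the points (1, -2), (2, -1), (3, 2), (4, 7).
x**2 - 2*x - 1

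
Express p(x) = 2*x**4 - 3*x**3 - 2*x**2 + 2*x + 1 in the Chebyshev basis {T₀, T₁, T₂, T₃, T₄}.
(3/4)T₀ + (-1/4)T₁ + (-3/4)T₃ + (1/4)T₄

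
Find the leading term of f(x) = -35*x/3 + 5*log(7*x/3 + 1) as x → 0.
-245*x**2/18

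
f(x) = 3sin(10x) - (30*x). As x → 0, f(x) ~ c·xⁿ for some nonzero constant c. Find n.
3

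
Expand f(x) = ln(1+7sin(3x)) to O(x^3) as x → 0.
21*x - 441*x**2/2 + O(x**3)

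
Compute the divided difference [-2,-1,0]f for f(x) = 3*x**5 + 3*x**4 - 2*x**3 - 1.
-18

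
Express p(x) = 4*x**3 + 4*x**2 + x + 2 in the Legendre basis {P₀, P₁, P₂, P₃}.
(10/3)P₀ + (17/5)P₁ + (8/3)P₂ + (8/5)P₃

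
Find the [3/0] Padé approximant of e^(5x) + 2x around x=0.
125*x**3/6 + 25*x**2/2 + 7*x + 1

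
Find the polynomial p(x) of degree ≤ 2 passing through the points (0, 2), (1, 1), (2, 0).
2 - x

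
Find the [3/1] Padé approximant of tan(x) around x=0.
x**3/3 + x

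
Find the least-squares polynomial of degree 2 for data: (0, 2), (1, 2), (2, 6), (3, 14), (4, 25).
67/35 + (-57/35)x + (13/7)x²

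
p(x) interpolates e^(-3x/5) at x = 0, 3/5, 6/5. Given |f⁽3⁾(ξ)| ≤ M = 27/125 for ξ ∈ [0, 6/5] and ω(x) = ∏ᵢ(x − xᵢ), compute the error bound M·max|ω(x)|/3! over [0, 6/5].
27*sqrt(3)/15625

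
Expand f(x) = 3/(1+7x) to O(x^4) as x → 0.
3 - 21*x + 147*x**2 - 1029*x**3 + O(x**4)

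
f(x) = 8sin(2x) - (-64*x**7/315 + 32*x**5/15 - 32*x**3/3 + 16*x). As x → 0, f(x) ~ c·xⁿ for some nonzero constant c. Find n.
9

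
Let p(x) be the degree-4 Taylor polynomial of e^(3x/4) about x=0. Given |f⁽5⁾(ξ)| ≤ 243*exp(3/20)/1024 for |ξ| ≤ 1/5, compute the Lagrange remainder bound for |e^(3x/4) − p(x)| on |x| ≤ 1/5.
81*exp(3/20)/128000000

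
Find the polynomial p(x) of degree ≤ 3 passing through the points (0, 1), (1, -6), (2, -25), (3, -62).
-x**3 - 3*x**2 - 3*x + 1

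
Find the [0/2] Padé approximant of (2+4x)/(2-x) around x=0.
1/(5*x**2 - 5*x/2 + 1)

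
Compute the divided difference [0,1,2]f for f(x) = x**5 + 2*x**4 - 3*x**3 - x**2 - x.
19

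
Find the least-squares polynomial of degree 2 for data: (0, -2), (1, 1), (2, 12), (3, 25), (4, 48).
-2 + (2/5)x + (3)x²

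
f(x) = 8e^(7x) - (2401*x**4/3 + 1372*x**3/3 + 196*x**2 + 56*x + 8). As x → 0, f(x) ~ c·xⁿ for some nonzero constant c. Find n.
5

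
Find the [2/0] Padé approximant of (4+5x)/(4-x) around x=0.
3*x**2/8 + 3*x/2 + 1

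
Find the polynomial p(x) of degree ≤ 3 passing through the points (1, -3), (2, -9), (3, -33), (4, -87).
-2*x**3 + 3*x**2 - x - 3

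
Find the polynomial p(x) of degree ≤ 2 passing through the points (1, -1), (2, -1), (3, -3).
-x**2 + 3*x - 3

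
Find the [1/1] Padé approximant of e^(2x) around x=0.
(x + 1)/(1 - x)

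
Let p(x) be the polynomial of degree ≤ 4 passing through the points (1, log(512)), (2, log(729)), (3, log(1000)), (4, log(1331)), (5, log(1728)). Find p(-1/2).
log(79228162514264337593543950336000000000000000000000000000000000000000000000000000000000000000000000*11**(29/32)*2**(75/128)*3**(57/128)*5**(39/64)/16498470378713279211530953935282941406772053995091988430139472909795873188682476523141453410937017)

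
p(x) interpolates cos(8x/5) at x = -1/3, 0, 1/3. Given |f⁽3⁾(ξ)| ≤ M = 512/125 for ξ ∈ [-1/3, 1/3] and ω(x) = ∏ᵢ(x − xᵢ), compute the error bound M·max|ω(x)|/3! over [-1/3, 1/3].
512*sqrt(3)/91125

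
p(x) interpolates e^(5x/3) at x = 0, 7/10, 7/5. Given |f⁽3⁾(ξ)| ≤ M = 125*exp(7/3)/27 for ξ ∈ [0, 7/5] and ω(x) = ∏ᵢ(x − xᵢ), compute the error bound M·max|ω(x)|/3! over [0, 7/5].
343*sqrt(3)*exp(7/3)/5832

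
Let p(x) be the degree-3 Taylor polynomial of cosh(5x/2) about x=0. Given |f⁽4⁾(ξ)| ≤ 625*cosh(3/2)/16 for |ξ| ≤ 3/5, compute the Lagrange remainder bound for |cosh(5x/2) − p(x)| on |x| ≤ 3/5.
27*cosh(3/2)/128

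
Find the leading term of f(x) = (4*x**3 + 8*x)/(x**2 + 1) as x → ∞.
4*x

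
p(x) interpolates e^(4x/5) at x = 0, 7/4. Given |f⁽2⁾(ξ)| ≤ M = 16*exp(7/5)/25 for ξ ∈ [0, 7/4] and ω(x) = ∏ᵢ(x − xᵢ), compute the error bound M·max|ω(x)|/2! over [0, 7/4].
49*exp(7/5)/200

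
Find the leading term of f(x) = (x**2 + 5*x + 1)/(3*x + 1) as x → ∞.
x/3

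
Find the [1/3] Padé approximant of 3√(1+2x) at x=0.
(21*x/4 + 3)/(x**3/8 - x**2/4 + 3*x/4 + 1)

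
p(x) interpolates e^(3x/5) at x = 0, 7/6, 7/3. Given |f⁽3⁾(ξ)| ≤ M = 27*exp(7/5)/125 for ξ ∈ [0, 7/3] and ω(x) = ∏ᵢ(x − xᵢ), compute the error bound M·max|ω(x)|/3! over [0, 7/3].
343*sqrt(3)*exp(7/5)/27000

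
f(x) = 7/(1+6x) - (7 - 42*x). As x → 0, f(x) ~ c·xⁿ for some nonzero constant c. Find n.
2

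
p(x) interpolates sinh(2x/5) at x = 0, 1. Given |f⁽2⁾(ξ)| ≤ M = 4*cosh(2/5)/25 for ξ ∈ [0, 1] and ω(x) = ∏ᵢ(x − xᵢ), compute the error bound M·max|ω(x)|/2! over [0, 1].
cosh(2/5)/50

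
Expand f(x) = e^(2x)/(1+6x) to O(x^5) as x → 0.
1 - 4*x + 26*x**2 - 464*x**3/3 + 2786*x**4/3 + O(x**5)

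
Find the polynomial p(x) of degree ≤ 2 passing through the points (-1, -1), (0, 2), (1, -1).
2 - 3*x**2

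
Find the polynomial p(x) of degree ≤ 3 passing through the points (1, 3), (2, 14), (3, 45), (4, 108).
2*x**3 - 2*x**2 + 3*x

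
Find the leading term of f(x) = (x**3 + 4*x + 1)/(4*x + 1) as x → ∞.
x**2/4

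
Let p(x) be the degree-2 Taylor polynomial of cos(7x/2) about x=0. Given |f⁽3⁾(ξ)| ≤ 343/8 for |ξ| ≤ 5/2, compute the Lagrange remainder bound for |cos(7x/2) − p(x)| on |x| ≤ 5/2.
42875/384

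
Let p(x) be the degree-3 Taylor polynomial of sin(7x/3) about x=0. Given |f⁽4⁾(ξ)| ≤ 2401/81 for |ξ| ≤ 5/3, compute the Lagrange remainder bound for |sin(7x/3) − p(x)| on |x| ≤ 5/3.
1500625/157464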